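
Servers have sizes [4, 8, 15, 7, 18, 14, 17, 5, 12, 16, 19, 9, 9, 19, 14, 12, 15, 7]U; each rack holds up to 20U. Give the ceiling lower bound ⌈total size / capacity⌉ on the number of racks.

Total size = 4 + 8 + 15 + 7 + 18 + 14 + 17 + 5 + 12 + 16 + 19 + 9 + 9 + 19 + 14 + 12 + 15 + 7 = 220U.
⌈220 / 20⌉ = 11.

11 racks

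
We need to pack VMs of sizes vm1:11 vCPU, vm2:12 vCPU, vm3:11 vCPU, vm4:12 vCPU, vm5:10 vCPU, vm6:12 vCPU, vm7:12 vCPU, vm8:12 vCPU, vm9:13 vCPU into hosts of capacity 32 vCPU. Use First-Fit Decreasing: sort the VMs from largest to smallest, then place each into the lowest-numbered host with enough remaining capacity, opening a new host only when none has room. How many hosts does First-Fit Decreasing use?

Sorted descending: 13, 12, 12, 12, 12, 12, 11, 11, 10.
host 1: place 13 vCPU, 19 vCPU left
host 1: place 12 vCPU, 7 vCPU left
host 2: place 12 vCPU, 20 vCPU left
host 2: place 12 vCPU, 8 vCPU left
host 3: place 12 vCPU, 20 vCPU left
host 3: place 12 vCPU, 8 vCPU left
host 4: place 11 vCPU, 21 vCPU left
host 4: place 11 vCPU, 10 vCPU left
host 4: place 10 vCPU, 0 vCPU left
Final hosts: [13,12] [12,12] [12,12] [11,11,10].

4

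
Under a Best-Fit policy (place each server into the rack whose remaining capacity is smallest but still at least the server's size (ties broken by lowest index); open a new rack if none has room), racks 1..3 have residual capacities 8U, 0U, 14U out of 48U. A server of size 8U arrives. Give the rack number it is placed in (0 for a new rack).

1

Racks with room: rack 1 (8U), rack 3 (14U).
Tightest fit is rack 1 with 8U free.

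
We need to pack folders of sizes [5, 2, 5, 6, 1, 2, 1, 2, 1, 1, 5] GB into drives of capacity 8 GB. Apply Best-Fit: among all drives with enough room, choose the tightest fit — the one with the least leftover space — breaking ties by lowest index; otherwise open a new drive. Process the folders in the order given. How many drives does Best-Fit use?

5 GB → drive 1 (remaining 3 GB)
2 GB → drive 1 (remaining 1 GB)
5 GB → drive 2 (remaining 3 GB)
6 GB → drive 3 (remaining 2 GB)
1 GB → drive 1 (remaining 0 GB)
2 GB → drive 3 (remaining 0 GB)
1 GB → drive 2 (remaining 2 GB)
2 GB → drive 2 (remaining 0 GB)
1 GB → drive 4 (remaining 7 GB)
1 GB → drive 4 (remaining 6 GB)
5 GB → drive 4 (remaining 1 GB)

4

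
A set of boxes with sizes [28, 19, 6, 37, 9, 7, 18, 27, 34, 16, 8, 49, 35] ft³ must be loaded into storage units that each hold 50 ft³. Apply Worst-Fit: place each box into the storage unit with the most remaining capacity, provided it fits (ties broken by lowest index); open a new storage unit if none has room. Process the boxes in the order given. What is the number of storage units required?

7 storage units

Put 28 ft³ in storage unit 1; 22 ft³ remain.
Put 19 ft³ in storage unit 1; 3 ft³ remain.
Put 6 ft³ in storage unit 2; 44 ft³ remain.
Put 37 ft³ in storage unit 2; 7 ft³ remain.
Put 9 ft³ in storage unit 3; 41 ft³ remain.
Put 7 ft³ in storage unit 3; 34 ft³ remain.
Put 18 ft³ in storage unit 3; 16 ft³ remain.
Put 27 ft³ in storage unit 4; 23 ft³ remain.
Put 34 ft³ in storage unit 5; 16 ft³ remain.
Put 16 ft³ in storage unit 4; 7 ft³ remain.
Put 8 ft³ in storage unit 3; 8 ft³ remain.
Put 49 ft³ in storage unit 6; 1 ft³ remain.
Put 35 ft³ in storage unit 7; 15 ft³ remain.
Final storage units: [28,19] [6,37] [9,7,18,8] [27,16] [34] [49] [35].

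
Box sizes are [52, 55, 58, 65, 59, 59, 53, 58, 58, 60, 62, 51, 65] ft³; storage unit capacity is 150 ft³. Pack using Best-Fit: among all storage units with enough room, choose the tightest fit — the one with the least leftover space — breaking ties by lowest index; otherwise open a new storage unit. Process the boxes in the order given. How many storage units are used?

7

storage unit 1: place 52 ft³, 98 ft³ left
storage unit 1: place 55 ft³, 43 ft³ left
storage unit 2: place 58 ft³, 92 ft³ left
storage unit 2: place 65 ft³, 27 ft³ left
storage unit 3: place 59 ft³, 91 ft³ left
storage unit 3: place 59 ft³, 32 ft³ left
storage unit 4: place 53 ft³, 97 ft³ left
storage unit 4: place 58 ft³, 39 ft³ left
storage unit 5: place 58 ft³, 92 ft³ left
storage unit 5: place 60 ft³, 32 ft³ left
storage unit 6: place 62 ft³, 88 ft³ left
storage unit 6: place 51 ft³, 37 ft³ left
storage unit 7: place 65 ft³, 85 ft³ left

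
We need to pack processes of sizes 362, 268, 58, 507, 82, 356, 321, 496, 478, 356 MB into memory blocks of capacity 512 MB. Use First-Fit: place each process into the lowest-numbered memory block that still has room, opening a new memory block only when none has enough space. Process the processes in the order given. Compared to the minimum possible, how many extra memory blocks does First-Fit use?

First-Fit: [362,58,82] [268] [507] [356] [321] [496] [478] [356] → 8 memory blocks.
8 processes exceed 256 MB (half the capacity), and no two of those can share a memory block, so at least 8 memory blocks are needed.
So 8 is already optimal.

0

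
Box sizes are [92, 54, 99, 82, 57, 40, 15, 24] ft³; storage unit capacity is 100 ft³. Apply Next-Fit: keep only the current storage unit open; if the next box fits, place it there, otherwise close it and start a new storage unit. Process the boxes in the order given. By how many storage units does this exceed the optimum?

Next-Fit: [92] [54] [99] [82] [57,40] [15,24] → 6 storage units.
Total size 463 ft³; any packing needs at least ⌈463/100⌉ = 5 storage units.
An optimal packing achieves that bound: [99] [92] [82,15] [57,40] [54,24] → 5 storage units.
Excess: 6 − 5 = 1.

1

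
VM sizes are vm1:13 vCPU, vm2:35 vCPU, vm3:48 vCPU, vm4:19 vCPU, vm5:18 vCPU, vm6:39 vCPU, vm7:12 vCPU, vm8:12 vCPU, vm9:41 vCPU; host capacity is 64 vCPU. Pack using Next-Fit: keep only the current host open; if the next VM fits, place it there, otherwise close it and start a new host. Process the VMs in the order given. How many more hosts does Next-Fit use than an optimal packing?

1

Next-Fit: [13,35] [48] [19,18] [39,12,12] [41] → 5 hosts.
Total size 237 vCPU; any packing needs at least ⌈237/64⌉ = 4 hosts.
An optimal packing achieves that bound: [48,13] [41,19] [39,18] [35,12,12] → 4 hosts.
Excess: 5 − 4 = 1.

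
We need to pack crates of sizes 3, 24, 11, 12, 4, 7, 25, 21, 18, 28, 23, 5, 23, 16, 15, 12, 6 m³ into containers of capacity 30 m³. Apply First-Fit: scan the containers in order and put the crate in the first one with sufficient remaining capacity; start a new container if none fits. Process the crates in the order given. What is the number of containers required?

10

container 1: place 3 m³, 27 m³ left
container 1: place 24 m³, 3 m³ left
container 2: place 11 m³, 19 m³ left
container 2: place 12 m³, 7 m³ left
container 2: place 4 m³, 3 m³ left
container 3: place 7 m³, 23 m³ left
container 4: place 25 m³, 5 m³ left
container 3: place 21 m³, 2 m³ left
container 5: place 18 m³, 12 m³ left
container 6: place 28 m³, 2 m³ left
container 7: place 23 m³, 7 m³ left
container 4: place 5 m³, 0 m³ left
container 8: place 23 m³, 7 m³ left
container 9: place 16 m³, 14 m³ left
container 10: place 15 m³, 15 m³ left
container 5: place 12 m³, 0 m³ left
container 7: place 6 m³, 1 m³ left
Final containers: [3,24] [11,12,4] [7,21] [25,5] [18,12] [28] [23,6] [23] [16] [15].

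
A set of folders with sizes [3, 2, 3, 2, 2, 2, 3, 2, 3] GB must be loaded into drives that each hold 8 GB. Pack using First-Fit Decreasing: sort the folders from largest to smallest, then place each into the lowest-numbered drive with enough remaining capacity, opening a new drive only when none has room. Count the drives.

3 drives

Sorted descending: 3, 3, 3, 3, 2, 2, 2, 2, 2.
drive 1: place 3 GB, 5 GB left
drive 1: place 3 GB, 2 GB left
drive 2: place 3 GB, 5 GB left
drive 2: place 3 GB, 2 GB left
drive 1: place 2 GB, 0 GB left
drive 2: place 2 GB, 0 GB left
drive 3: place 2 GB, 6 GB left
drive 3: place 2 GB, 4 GB left
drive 3: place 2 GB, 2 GB left
Final drives: [3,3,2] [3,3,2] [2,2,2].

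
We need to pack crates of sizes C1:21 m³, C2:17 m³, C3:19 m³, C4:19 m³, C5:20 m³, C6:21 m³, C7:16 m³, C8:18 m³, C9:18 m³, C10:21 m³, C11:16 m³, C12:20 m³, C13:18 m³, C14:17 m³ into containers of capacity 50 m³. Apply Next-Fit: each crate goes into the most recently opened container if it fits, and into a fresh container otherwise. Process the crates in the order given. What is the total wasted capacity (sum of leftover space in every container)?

C1 (21 m³) → container 1 (remaining 29 m³)
C2 (17 m³) → container 1 (remaining 12 m³)
C3 (19 m³) → container 2 (remaining 31 m³)
C4 (19 m³) → container 2 (remaining 12 m³)
C5 (20 m³) → container 3 (remaining 30 m³)
C6 (21 m³) → container 3 (remaining 9 m³)
C7 (16 m³) → container 4 (remaining 34 m³)
C8 (18 m³) → container 4 (remaining 16 m³)
C9 (18 m³) → container 5 (remaining 32 m³)
C10 (21 m³) → container 5 (remaining 11 m³)
C11 (16 m³) → container 6 (remaining 34 m³)
C12 (20 m³) → container 6 (remaining 14 m³)
C13 (18 m³) → container 7 (remaining 32 m³)
C14 (17 m³) → container 7 (remaining 15 m³)
7 containers × 50 m³ = 350 m³; used 261 m³; unused 89 m³.

89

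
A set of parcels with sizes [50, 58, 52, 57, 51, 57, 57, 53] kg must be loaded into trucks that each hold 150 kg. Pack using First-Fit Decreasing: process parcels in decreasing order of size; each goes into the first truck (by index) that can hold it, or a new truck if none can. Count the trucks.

Sorted descending: 58, 57, 57, 57, 53, 52, 51, 50.
Put 58 kg in truck 1; 92 kg remain.
Put 57 kg in truck 1; 35 kg remain.
Put 57 kg in truck 2; 93 kg remain.
Put 57 kg in truck 2; 36 kg remain.
Put 53 kg in truck 3; 97 kg remain.
Put 52 kg in truck 3; 45 kg remain.
Put 51 kg in truck 4; 99 kg remain.
Put 50 kg in truck 4; 49 kg remain.

4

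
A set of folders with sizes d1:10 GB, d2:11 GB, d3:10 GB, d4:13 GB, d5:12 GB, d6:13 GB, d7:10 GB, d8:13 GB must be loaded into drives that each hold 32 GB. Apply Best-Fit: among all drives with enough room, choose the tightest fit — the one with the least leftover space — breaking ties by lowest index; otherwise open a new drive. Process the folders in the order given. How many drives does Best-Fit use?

drive 1: place d1 (10 GB), 22 GB left
drive 1: place d2 (11 GB), 11 GB left
drive 1: place d3 (10 GB), 1 GB left
drive 2: place d4 (13 GB), 19 GB left
drive 2: place d5 (12 GB), 7 GB left
drive 3: place d6 (13 GB), 19 GB left
drive 3: place d7 (10 GB), 9 GB left
drive 4: place d8 (13 GB), 19 GB left

4 drives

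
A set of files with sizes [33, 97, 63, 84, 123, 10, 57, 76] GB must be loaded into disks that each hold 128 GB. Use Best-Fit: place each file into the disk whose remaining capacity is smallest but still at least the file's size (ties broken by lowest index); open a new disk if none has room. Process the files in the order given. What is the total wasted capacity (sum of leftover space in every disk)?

disk 1: place 33 GB, 95 GB left
disk 2: place 97 GB, 31 GB left
disk 1: place 63 GB, 32 GB left
disk 3: place 84 GB, 44 GB left
disk 4: place 123 GB, 5 GB left
disk 2: place 10 GB, 21 GB left
disk 5: place 57 GB, 71 GB left
disk 6: place 76 GB, 52 GB left
6 disks × 128 GB = 768 GB; used 543 GB; unused 225 GB.

225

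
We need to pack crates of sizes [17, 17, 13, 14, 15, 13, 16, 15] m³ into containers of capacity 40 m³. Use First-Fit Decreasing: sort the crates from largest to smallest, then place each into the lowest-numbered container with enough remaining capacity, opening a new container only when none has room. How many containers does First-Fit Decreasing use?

Sorted descending: 17, 17, 16, 15, 15, 14, 13, 13.
17 m³ → container 1 (remaining 23 m³)
17 m³ → container 1 (remaining 6 m³)
16 m³ → container 2 (remaining 24 m³)
15 m³ → container 2 (remaining 9 m³)
15 m³ → container 3 (remaining 25 m³)
14 m³ → container 3 (remaining 11 m³)
13 m³ → container 4 (remaining 27 m³)
13 m³ → container 4 (remaining 14 m³)

4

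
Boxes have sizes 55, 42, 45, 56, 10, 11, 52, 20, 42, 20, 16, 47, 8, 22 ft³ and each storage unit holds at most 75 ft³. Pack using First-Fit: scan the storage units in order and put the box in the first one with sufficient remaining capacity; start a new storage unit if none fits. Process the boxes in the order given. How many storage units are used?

7

storage unit 1: place 55 ft³, 20 ft³ left
storage unit 2: place 42 ft³, 33 ft³ left
storage unit 3: place 45 ft³, 30 ft³ left
storage unit 4: place 56 ft³, 19 ft³ left
storage unit 1: place 10 ft³, 10 ft³ left
storage unit 2: place 11 ft³, 22 ft³ left
storage unit 5: place 52 ft³, 23 ft³ left
storage unit 2: place 20 ft³, 2 ft³ left
storage unit 6: place 42 ft³, 33 ft³ left
storage unit 3: place 20 ft³, 10 ft³ left
storage unit 4: place 16 ft³, 3 ft³ left
storage unit 7: place 47 ft³, 28 ft³ left
storage unit 1: place 8 ft³, 2 ft³ left
storage unit 5: place 22 ft³, 1 ft³ left
Final storage units: [55,10,8] [42,11,20] [45,20] [56,16] [52,22] [42] [47].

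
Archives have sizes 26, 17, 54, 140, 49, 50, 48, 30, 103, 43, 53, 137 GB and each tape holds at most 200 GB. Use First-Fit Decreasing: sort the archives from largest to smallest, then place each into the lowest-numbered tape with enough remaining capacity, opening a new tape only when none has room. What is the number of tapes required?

4

Sorted descending: 140, 137, 103, 54, 53, 50, 49, 48, 43, 30, 26, 17.
tape 1: place 140 GB, 60 GB left
tape 2: place 137 GB, 63 GB left
tape 3: place 103 GB, 97 GB left
tape 1: place 54 GB, 6 GB left
tape 2: place 53 GB, 10 GB left
tape 3: place 50 GB, 47 GB left
tape 4: place 49 GB, 151 GB left
tape 4: place 48 GB, 103 GB left
tape 3: place 43 GB, 4 GB left
tape 4: place 30 GB, 73 GB left
tape 4: place 26 GB, 47 GB left
tape 4: place 17 GB, 30 GB left
Final tapes: [140,54] [137,53] [103,50,43] [49,48,30,26,17].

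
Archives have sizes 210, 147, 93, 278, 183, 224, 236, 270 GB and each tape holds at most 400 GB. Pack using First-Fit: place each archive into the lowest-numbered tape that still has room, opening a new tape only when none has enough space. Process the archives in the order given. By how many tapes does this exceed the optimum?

First-Fit: [210,147] [93,278] [183] [224] [236] [270] → 6 tapes.
Total size 1641 GB; any packing needs at least ⌈1641/400⌉ = 5 tapes.
An optimal packing achieves that bound: [278,93] [270] [236,147] [224] [210,183] → 5 tapes.
Excess: 6 − 5 = 1.

1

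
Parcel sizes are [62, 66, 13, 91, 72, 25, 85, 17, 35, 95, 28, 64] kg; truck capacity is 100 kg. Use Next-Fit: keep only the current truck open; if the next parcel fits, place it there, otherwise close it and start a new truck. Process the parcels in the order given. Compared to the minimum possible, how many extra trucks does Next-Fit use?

1

Next-Fit: [62] [66,13] [91] [72,25] [85] [17,35] [95] [28,64] → 8 trucks.
Total size 653 kg; any packing needs at least ⌈653/100⌉ = 7 trucks.
An optimal packing achieves that bound: [95] [91] [85,13] [72,28] [66,25] [64,35] [62,17] → 7 trucks.
Excess: 8 − 7 = 1.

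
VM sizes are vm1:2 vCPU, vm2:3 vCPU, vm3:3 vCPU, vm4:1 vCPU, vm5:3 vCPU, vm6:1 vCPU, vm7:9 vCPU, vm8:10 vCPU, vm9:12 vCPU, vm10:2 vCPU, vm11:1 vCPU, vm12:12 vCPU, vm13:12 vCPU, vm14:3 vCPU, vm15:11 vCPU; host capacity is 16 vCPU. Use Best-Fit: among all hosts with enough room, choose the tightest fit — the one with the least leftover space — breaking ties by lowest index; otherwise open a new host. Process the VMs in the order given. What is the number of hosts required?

7 hosts

vm1 (2 vCPU) → host 1 (remaining 14 vCPU)
vm2 (3 vCPU) → host 1 (remaining 11 vCPU)
vm3 (3 vCPU) → host 1 (remaining 8 vCPU)
vm4 (1 vCPU) → host 1 (remaining 7 vCPU)
vm5 (3 vCPU) → host 1 (remaining 4 vCPU)
vm6 (1 vCPU) → host 1 (remaining 3 vCPU)
vm7 (9 vCPU) → host 2 (remaining 7 vCPU)
vm8 (10 vCPU) → host 3 (remaining 6 vCPU)
vm9 (12 vCPU) → host 4 (remaining 4 vCPU)
vm10 (2 vCPU) → host 1 (remaining 1 vCPU)
vm11 (1 vCPU) → host 1 (remaining 0 vCPU)
vm12 (12 vCPU) → host 5 (remaining 4 vCPU)
vm13 (12 vCPU) → host 6 (remaining 4 vCPU)
vm14 (3 vCPU) → host 4 (remaining 1 vCPU)
vm15 (11 vCPU) → host 7 (remaining 5 vCPU)
Final hosts: [2,3,3,1,3,1,2,1] [9] [10] [12,3] [12] [12] [11].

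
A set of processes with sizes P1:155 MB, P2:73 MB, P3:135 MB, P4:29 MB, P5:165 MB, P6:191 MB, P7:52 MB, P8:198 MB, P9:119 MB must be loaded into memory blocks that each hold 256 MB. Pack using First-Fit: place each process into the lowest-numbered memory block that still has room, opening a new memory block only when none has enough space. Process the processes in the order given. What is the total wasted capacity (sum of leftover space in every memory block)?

Put P1 (155 MB) in memory block 1; 101 MB remain.
Put P2 (73 MB) in memory block 1; 28 MB remain.
Put P3 (135 MB) in memory block 2; 121 MB remain.
Put P4 (29 MB) in memory block 2; 92 MB remain.
Put P5 (165 MB) in memory block 3; 91 MB remain.
Put P6 (191 MB) in memory block 4; 65 MB remain.
Put P7 (52 MB) in memory block 2; 40 MB remain.
Put P8 (198 MB) in memory block 5; 58 MB remain.
Put P9 (119 MB) in memory block 6; 137 MB remain.
6 memory blocks × 256 MB = 1536 MB; used 1117 MB; unused 419 MB.

419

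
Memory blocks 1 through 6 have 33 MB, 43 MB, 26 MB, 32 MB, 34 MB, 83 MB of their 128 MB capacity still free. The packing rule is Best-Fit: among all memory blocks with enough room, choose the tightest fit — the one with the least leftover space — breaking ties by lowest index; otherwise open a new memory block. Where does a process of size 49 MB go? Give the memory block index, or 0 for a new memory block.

6

Memory blocks with room: memory block 6 (83 MB).
Tightest fit is memory block 6 with 83 MB free.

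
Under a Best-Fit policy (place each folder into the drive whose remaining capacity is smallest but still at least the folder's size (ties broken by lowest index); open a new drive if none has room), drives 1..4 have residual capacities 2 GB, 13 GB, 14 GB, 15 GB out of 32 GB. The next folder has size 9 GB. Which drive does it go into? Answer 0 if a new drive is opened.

2

Drives with room: drive 2 (13 GB), drive 3 (14 GB), drive 4 (15 GB).
Tightest fit is drive 2 with 13 GB free.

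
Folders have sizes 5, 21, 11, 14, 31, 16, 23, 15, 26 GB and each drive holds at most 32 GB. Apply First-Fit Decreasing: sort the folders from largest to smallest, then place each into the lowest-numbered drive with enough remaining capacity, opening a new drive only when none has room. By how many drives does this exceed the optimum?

First-Fit Decreasing: [31] [26,5] [23] [21,11] [16,15] [14] → 6 drives.
Total size 162 GB; any packing needs at least ⌈162/32⌉ = 6 drives.
So 6 is already optimal.

0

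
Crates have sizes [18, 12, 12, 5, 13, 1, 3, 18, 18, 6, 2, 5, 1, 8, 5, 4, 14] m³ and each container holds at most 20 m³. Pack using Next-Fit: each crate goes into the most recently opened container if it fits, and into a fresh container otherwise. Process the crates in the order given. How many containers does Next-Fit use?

9

Put 18 m³ in container 1; 2 m³ remain.
Put 12 m³ in container 2; 8 m³ remain.
Put 12 m³ in container 3; 8 m³ remain.
Put 5 m³ in container 3; 3 m³ remain.
Put 13 m³ in container 4; 7 m³ remain.
Put 1 m³ in container 4; 6 m³ remain.
Put 3 m³ in container 4; 3 m³ remain.
Put 18 m³ in container 5; 2 m³ remain.
Put 18 m³ in container 6; 2 m³ remain.
Put 6 m³ in container 7; 14 m³ remain.
Put 2 m³ in container 7; 12 m³ remain.
Put 5 m³ in container 7; 7 m³ remain.
Put 1 m³ in container 7; 6 m³ remain.
Put 8 m³ in container 8; 12 m³ remain.
Put 5 m³ in container 8; 7 m³ remain.
Put 4 m³ in container 8; 3 m³ remain.
Put 14 m³ in container 9; 6 m³ remain.
Final containers: [18] [12] [12,5] [13,1,3] [18] [18] [6,2,5,1] [8,5,4] [14].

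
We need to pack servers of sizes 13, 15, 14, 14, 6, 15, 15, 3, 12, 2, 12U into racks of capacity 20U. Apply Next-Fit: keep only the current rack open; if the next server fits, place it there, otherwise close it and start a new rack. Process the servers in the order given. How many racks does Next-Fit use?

Put 13U in rack 1; 7U remain.
Put 15U in rack 2; 5U remain.
Put 14U in rack 3; 6U remain.
Put 14U in rack 4; 6U remain.
Put 6U in rack 4; 0U remain.
Put 15U in rack 5; 5U remain.
Put 15U in rack 6; 5U remain.
Put 3U in rack 6; 2U remain.
Put 12U in rack 7; 8U remain.
Put 2U in rack 7; 6U remain.
Put 12U in rack 8; 8U remain.
Final racks: [13] [15] [14] [14,6] [15] [15,3] [12,2] [12].

8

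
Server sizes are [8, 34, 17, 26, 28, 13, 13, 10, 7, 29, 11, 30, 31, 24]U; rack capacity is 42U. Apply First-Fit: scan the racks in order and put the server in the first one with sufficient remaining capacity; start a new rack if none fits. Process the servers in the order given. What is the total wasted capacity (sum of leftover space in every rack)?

55

rack 1: place 8U, 34U left
rack 1: place 34U, 0U left
rack 2: place 17U, 25U left
rack 3: place 26U, 16U left
rack 4: place 28U, 14U left
rack 2: place 13U, 12U left
rack 3: place 13U, 3U left
rack 2: place 10U, 2U left
rack 4: place 7U, 7U left
rack 5: place 29U, 13U left
rack 5: place 11U, 2U left
rack 6: place 30U, 12U left
rack 7: place 31U, 11U left
rack 8: place 24U, 18U left
8 racks × 42U = 336U; used 281U; unused 55U.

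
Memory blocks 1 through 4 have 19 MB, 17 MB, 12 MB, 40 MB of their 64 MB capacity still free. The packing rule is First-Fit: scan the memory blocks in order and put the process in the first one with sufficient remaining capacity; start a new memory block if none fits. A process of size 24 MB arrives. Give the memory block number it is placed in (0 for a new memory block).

4

Memory blocks with room: memory block 4 (40 MB).
The first with room is memory block 4.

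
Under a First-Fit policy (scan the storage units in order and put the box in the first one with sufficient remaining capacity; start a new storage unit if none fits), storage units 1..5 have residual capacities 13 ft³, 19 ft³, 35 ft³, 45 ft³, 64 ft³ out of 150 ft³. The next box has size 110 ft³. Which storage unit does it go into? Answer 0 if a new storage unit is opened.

No storage unit has ≥ 110 ft³ free, so a new storage unit is opened.

0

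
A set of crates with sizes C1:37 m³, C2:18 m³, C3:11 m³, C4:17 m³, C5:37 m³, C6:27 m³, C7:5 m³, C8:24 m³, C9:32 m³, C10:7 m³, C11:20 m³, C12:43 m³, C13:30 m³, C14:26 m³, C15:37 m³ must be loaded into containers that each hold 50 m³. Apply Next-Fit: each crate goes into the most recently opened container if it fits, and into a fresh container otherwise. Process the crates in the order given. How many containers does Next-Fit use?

container 1: place C1 (37 m³), 13 m³ left
container 2: place C2 (18 m³), 32 m³ left
container 2: place C3 (11 m³), 21 m³ left
container 2: place C4 (17 m³), 4 m³ left
container 3: place C5 (37 m³), 13 m³ left
container 4: place C6 (27 m³), 23 m³ left
container 4: place C7 (5 m³), 18 m³ left
container 5: place C8 (24 m³), 26 m³ left
container 6: place C9 (32 m³), 18 m³ left
container 6: place C10 (7 m³), 11 m³ left
container 7: place C11 (20 m³), 30 m³ left
container 8: place C12 (43 m³), 7 m³ left
container 9: place C13 (30 m³), 20 m³ left
container 10: place C14 (26 m³), 24 m³ left
container 11: place C15 (37 m³), 13 m³ left
Final containers: [37] [18,11,17] [37] [27,5] [24] [32,7] [20] [43] [30] [26] [37].

11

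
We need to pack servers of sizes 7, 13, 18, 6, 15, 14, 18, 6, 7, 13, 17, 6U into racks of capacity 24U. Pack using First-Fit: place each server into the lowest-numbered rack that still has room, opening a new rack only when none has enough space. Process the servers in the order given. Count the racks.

Put 7U in rack 1; 17U remain.
Put 13U in rack 1; 4U remain.
Put 18U in rack 2; 6U remain.
Put 6U in rack 2; 0U remain.
Put 15U in rack 3; 9U remain.
Put 14U in rack 4; 10U remain.
Put 18U in rack 5; 6U remain.
Put 6U in rack 3; 3U remain.
Put 7U in rack 4; 3U remain.
Put 13U in rack 6; 11U remain.
Put 17U in rack 7; 7U remain.
Put 6U in rack 5; 0U remain.
Final racks: [7,13] [18,6] [15,6] [14,7] [18,6] [13] [17].

7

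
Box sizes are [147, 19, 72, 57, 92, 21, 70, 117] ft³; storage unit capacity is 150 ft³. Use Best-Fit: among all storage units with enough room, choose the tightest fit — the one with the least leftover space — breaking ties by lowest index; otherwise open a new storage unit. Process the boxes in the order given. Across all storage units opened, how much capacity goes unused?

storage unit 1: place 147 ft³, 3 ft³ left
storage unit 2: place 19 ft³, 131 ft³ left
storage unit 2: place 72 ft³, 59 ft³ left
storage unit 2: place 57 ft³, 2 ft³ left
storage unit 3: place 92 ft³, 58 ft³ left
storage unit 3: place 21 ft³, 37 ft³ left
storage unit 4: place 70 ft³, 80 ft³ left
storage unit 5: place 117 ft³, 33 ft³ left
5 storage units × 150 ft³ = 750 ft³; used 595 ft³; unused 155 ft³.

155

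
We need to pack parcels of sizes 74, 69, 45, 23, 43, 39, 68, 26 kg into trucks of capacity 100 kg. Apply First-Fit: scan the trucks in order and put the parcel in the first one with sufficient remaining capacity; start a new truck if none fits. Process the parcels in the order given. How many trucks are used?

truck 1: place 74 kg, 26 kg left
truck 2: place 69 kg, 31 kg left
truck 3: place 45 kg, 55 kg left
truck 1: place 23 kg, 3 kg left
truck 3: place 43 kg, 12 kg left
truck 4: place 39 kg, 61 kg left
truck 5: place 68 kg, 32 kg left
truck 2: place 26 kg, 5 kg left
Final trucks: [74,23] [69,26] [45,43] [39] [68].

5 trucks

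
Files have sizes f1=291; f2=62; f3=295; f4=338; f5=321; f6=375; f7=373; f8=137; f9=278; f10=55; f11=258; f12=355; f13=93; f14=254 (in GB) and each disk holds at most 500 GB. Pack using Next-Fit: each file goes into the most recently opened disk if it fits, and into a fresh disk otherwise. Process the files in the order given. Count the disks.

10

Put f1 (291 GB) in disk 1; 209 GB remain.
Put f2 (62 GB) in disk 1; 147 GB remain.
Put f3 (295 GB) in disk 2; 205 GB remain.
Put f4 (338 GB) in disk 3; 162 GB remain.
Put f5 (321 GB) in disk 4; 179 GB remain.
Put f6 (375 GB) in disk 5; 125 GB remain.
Put f7 (373 GB) in disk 6; 127 GB remain.
Put f8 (137 GB) in disk 7; 363 GB remain.
Put f9 (278 GB) in disk 7; 85 GB remain.
Put f10 (55 GB) in disk 7; 30 GB remain.
Put f11 (258 GB) in disk 8; 242 GB remain.
Put f12 (355 GB) in disk 9; 145 GB remain.
Put f13 (93 GB) in disk 9; 52 GB remain.
Put f14 (254 GB) in disk 10; 246 GB remain.
Final disks: [291,62] [295] [338] [321] [375] [373] [137,278,55] [258] [355,93] [254].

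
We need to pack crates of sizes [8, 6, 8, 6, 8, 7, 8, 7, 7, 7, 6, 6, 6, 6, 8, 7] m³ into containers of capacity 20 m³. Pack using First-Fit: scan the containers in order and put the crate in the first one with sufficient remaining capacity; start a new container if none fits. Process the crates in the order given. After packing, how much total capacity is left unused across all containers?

29

Put 8 m³ in container 1; 12 m³ remain.
Put 6 m³ in container 1; 6 m³ remain.
Put 8 m³ in container 2; 12 m³ remain.
Put 6 m³ in container 1; 0 m³ remain.
Put 8 m³ in container 2; 4 m³ remain.
Put 7 m³ in container 3; 13 m³ remain.
Put 8 m³ in container 3; 5 m³ remain.
Put 7 m³ in container 4; 13 m³ remain.
Put 7 m³ in container 4; 6 m³ remain.
Put 7 m³ in container 5; 13 m³ remain.
Put 6 m³ in container 4; 0 m³ remain.
Put 6 m³ in container 5; 7 m³ remain.
Put 6 m³ in container 5; 1 m³ remain.
Put 6 m³ in container 6; 14 m³ remain.
Put 8 m³ in container 6; 6 m³ remain.
Put 7 m³ in container 7; 13 m³ remain.
7 containers × 20 m³ = 140 m³; used 111 m³; unused 29 m³.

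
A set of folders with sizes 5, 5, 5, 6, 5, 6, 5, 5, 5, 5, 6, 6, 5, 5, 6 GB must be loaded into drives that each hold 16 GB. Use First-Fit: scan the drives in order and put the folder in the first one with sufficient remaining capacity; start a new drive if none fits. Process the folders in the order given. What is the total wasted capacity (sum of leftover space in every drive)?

16

5 GB → drive 1 (remaining 11 GB)
5 GB → drive 1 (remaining 6 GB)
5 GB → drive 1 (remaining 1 GB)
6 GB → drive 2 (remaining 10 GB)
5 GB → drive 2 (remaining 5 GB)
6 GB → drive 3 (remaining 10 GB)
5 GB → drive 2 (remaining 0 GB)
5 GB → drive 3 (remaining 5 GB)
5 GB → drive 3 (remaining 0 GB)
5 GB → drive 4 (remaining 11 GB)
6 GB → drive 4 (remaining 5 GB)
6 GB → drive 5 (remaining 10 GB)
5 GB → drive 4 (remaining 0 GB)
5 GB → drive 5 (remaining 5 GB)
6 GB → drive 6 (remaining 10 GB)
6 drives × 16 GB = 96 GB; used 80 GB; unused 16 GB.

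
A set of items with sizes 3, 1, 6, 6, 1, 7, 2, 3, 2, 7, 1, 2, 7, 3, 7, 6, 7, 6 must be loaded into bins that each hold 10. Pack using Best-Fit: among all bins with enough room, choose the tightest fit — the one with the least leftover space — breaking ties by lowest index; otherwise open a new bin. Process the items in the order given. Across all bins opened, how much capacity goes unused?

Put 3 in bin 1; 7 remain.
Put 1 in bin 1; 6 remain.
Put 6 in bin 1; 0 remain.
Put 6 in bin 2; 4 remain.
Put 1 in bin 2; 3 remain.
Put 7 in bin 3; 3 remain.
Put 2 in bin 2; 1 remain.
Put 3 in bin 3; 0 remain.
Put 2 in bin 4; 8 remain.
Put 7 in bin 4; 1 remain.
Put 1 in bin 2; 0 remain.
Put 2 in bin 5; 8 remain.
Put 7 in bin 5; 1 remain.
Put 3 in bin 6; 7 remain.
Put 7 in bin 6; 0 remain.
Put 6 in bin 7; 4 remain.
Put 7 in bin 8; 3 remain.
Put 6 in bin 9; 4 remain.
9 bins × 10 = 90; used 77; unused 13.

13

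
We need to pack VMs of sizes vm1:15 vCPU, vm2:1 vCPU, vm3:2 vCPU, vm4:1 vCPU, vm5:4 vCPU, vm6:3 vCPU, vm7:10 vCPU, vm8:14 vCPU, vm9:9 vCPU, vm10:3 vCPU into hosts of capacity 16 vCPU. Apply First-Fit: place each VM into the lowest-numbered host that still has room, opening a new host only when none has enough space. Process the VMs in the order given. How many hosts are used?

host 1: place vm1 (15 vCPU), 1 vCPU left
host 1: place vm2 (1 vCPU), 0 vCPU left
host 2: place vm3 (2 vCPU), 14 vCPU left
host 2: place vm4 (1 vCPU), 13 vCPU left
host 2: place vm5 (4 vCPU), 9 vCPU left
host 2: place vm6 (3 vCPU), 6 vCPU left
host 3: place vm7 (10 vCPU), 6 vCPU left
host 4: place vm8 (14 vCPU), 2 vCPU left
host 5: place vm9 (9 vCPU), 7 vCPU left
host 2: place vm10 (3 vCPU), 3 vCPU left
Final hosts: [15,1] [2,1,4,3,3] [10] [14] [9].

5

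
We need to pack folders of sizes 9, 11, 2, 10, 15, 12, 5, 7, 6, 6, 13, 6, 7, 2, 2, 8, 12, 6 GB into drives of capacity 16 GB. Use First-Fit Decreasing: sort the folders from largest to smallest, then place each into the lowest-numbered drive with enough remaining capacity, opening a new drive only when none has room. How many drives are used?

Sorted descending: 15, 13, 12, 12, 11, 10, 9, 8, 7, 7, 6, 6, 6, 6, 5, 2, 2, 2.
Put 15 GB in drive 1; 1 GB remain.
Put 13 GB in drive 2; 3 GB remain.
Put 12 GB in drive 3; 4 GB remain.
Put 12 GB in drive 4; 4 GB remain.
Put 11 GB in drive 5; 5 GB remain.
Put 10 GB in drive 6; 6 GB remain.
Put 9 GB in drive 7; 7 GB remain.
Put 8 GB in drive 8; 8 GB remain.
Put 7 GB in drive 7; 0 GB remain.
Put 7 GB in drive 8; 1 GB remain.
Put 6 GB in drive 6; 0 GB remain.
Put 6 GB in drive 9; 10 GB remain.
Put 6 GB in drive 9; 4 GB remain.
Put 6 GB in drive 10; 10 GB remain.
Put 5 GB in drive 5; 0 GB remain.
Put 2 GB in drive 2; 1 GB remain.
Put 2 GB in drive 3; 2 GB remain.
Put 2 GB in drive 3; 0 GB remain.

10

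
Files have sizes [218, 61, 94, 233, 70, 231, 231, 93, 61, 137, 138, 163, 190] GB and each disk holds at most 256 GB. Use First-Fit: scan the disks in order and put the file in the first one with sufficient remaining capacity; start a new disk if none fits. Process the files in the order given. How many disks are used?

10

218 GB → disk 1 (remaining 38 GB)
61 GB → disk 2 (remaining 195 GB)
94 GB → disk 2 (remaining 101 GB)
233 GB → disk 3 (remaining 23 GB)
70 GB → disk 2 (remaining 31 GB)
231 GB → disk 4 (remaining 25 GB)
231 GB → disk 5 (remaining 25 GB)
93 GB → disk 6 (remaining 163 GB)
61 GB → disk 6 (remaining 102 GB)
137 GB → disk 7 (remaining 119 GB)
138 GB → disk 8 (remaining 118 GB)
163 GB → disk 9 (remaining 93 GB)
190 GB → disk 10 (remaining 66 GB)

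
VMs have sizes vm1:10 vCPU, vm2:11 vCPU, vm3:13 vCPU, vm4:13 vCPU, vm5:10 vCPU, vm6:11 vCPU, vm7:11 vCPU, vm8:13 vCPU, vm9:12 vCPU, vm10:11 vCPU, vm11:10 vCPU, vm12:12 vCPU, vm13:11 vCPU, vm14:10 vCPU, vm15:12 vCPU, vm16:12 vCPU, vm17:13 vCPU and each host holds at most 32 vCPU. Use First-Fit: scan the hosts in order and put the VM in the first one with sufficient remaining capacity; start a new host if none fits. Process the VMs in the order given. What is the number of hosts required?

8 hosts

vm1 (10 vCPU) → host 1 (remaining 22 vCPU)
vm2 (11 vCPU) → host 1 (remaining 11 vCPU)
vm3 (13 vCPU) → host 2 (remaining 19 vCPU)
vm4 (13 vCPU) → host 2 (remaining 6 vCPU)
vm5 (10 vCPU) → host 1 (remaining 1 vCPU)
vm6 (11 vCPU) → host 3 (remaining 21 vCPU)
vm7 (11 vCPU) → host 3 (remaining 10 vCPU)
vm8 (13 vCPU) → host 4 (remaining 19 vCPU)
vm9 (12 vCPU) → host 4 (remaining 7 vCPU)
vm10 (11 vCPU) → host 5 (remaining 21 vCPU)
vm11 (10 vCPU) → host 3 (remaining 0 vCPU)
vm12 (12 vCPU) → host 5 (remaining 9 vCPU)
vm13 (11 vCPU) → host 6 (remaining 21 vCPU)
vm14 (10 vCPU) → host 6 (remaining 11 vCPU)
vm15 (12 vCPU) → host 7 (remaining 20 vCPU)
vm16 (12 vCPU) → host 7 (remaining 8 vCPU)
vm17 (13 vCPU) → host 8 (remaining 19 vCPU)
Final hosts: [10,11,10] [13,13] [11,11,10] [13,12] [11,12] [11,10] [12,12] [13].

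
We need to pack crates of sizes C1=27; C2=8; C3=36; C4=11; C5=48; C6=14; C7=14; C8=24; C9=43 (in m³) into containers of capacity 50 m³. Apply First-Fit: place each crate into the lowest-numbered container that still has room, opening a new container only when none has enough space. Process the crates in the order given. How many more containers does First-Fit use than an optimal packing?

0

First-Fit: [27,8,11] [36,14] [48] [14,24] [43] → 5 containers.
Total size 225 m³; any packing needs at least ⌈225/50⌉ = 5 containers.
So 5 is already optimal.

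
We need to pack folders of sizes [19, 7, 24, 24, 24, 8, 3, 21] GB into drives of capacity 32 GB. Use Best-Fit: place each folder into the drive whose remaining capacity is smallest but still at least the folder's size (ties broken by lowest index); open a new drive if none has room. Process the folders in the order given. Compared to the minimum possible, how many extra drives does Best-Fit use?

Best-Fit: [19,7,3] [24,8] [24] [24] [21] → 5 drives.
Total size 130 GB; any packing needs at least ⌈130/32⌉ = 5 drives.
So 5 is already optimal.

0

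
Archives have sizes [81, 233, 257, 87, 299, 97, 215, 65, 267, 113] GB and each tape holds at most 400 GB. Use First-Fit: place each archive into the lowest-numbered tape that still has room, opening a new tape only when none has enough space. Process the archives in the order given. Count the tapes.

5

tape 1: place 81 GB, 319 GB left
tape 1: place 233 GB, 86 GB left
tape 2: place 257 GB, 143 GB left
tape 2: place 87 GB, 56 GB left
tape 3: place 299 GB, 101 GB left
tape 3: place 97 GB, 4 GB left
tape 4: place 215 GB, 185 GB left
tape 1: place 65 GB, 21 GB left
tape 5: place 267 GB, 133 GB left
tape 4: place 113 GB, 72 GB left
Final tapes: [81,233,65] [257,87] [299,97] [215,113] [267].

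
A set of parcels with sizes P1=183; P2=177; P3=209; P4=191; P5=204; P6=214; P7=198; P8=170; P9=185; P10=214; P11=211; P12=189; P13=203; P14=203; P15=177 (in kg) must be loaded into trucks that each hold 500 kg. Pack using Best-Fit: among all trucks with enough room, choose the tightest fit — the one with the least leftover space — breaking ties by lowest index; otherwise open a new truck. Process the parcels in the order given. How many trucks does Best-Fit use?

Put P1 (183 kg) in truck 1; 317 kg remain.
Put P2 (177 kg) in truck 1; 140 kg remain.
Put P3 (209 kg) in truck 2; 291 kg remain.
Put P4 (191 kg) in truck 2; 100 kg remain.
Put P5 (204 kg) in truck 3; 296 kg remain.
Put P6 (214 kg) in truck 3; 82 kg remain.
Put P7 (198 kg) in truck 4; 302 kg remain.
Put P8 (170 kg) in truck 4; 132 kg remain.
Put P9 (185 kg) in truck 5; 315 kg remain.
Put P10 (214 kg) in truck 5; 101 kg remain.
Put P11 (211 kg) in truck 6; 289 kg remain.
Put P12 (189 kg) in truck 6; 100 kg remain.
Put P13 (203 kg) in truck 7; 297 kg remain.
Put P14 (203 kg) in truck 7; 94 kg remain.
Put P15 (177 kg) in truck 8; 323 kg remain.
Final trucks: [183,177] [209,191] [204,214] [198,170] [185,214] [211,189] [203,203] [177].

8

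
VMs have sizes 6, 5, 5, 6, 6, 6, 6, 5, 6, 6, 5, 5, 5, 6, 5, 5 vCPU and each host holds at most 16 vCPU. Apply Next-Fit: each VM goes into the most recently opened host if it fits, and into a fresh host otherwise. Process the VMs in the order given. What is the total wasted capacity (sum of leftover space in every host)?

24

host 1: place 6 vCPU, 10 vCPU left
host 1: place 5 vCPU, 5 vCPU left
host 1: place 5 vCPU, 0 vCPU left
host 2: place 6 vCPU, 10 vCPU left
host 2: place 6 vCPU, 4 vCPU left
host 3: place 6 vCPU, 10 vCPU left
host 3: place 6 vCPU, 4 vCPU left
host 4: place 5 vCPU, 11 vCPU left
host 4: place 6 vCPU, 5 vCPU left
host 5: place 6 vCPU, 10 vCPU left
host 5: place 5 vCPU, 5 vCPU left
host 5: place 5 vCPU, 0 vCPU left
host 6: place 5 vCPU, 11 vCPU left
host 6: place 6 vCPU, 5 vCPU left
host 6: place 5 vCPU, 0 vCPU left
host 7: place 5 vCPU, 11 vCPU left
7 hosts × 16 vCPU = 112 vCPU; used 88 vCPU; unused 24 vCPU.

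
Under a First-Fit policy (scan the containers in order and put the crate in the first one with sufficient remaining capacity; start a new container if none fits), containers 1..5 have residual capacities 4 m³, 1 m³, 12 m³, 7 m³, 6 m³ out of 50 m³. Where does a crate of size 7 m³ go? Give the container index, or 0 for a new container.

Containers with room: container 3 (12 m³), container 4 (7 m³).
The first with room is container 3.

3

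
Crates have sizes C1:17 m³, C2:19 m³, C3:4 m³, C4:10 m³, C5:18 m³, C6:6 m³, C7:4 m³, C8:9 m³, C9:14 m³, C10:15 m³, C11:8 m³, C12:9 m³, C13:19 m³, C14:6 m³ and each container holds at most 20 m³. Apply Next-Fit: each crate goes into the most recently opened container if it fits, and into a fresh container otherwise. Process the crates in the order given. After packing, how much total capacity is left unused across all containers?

C1 (17 m³) → container 1 (remaining 3 m³)
C2 (19 m³) → container 2 (remaining 1 m³)
C3 (4 m³) → container 3 (remaining 16 m³)
C4 (10 m³) → container 3 (remaining 6 m³)
C5 (18 m³) → container 4 (remaining 2 m³)
C6 (6 m³) → container 5 (remaining 14 m³)
C7 (4 m³) → container 5 (remaining 10 m³)
C8 (9 m³) → container 5 (remaining 1 m³)
C9 (14 m³) → container 6 (remaining 6 m³)
C10 (15 m³) → container 7 (remaining 5 m³)
C11 (8 m³) → container 8 (remaining 12 m³)
C12 (9 m³) → container 8 (remaining 3 m³)
C13 (19 m³) → container 9 (remaining 1 m³)
C14 (6 m³) → container 10 (remaining 14 m³)
10 containers × 20 m³ = 200 m³; used 158 m³; unused 42 m³.

42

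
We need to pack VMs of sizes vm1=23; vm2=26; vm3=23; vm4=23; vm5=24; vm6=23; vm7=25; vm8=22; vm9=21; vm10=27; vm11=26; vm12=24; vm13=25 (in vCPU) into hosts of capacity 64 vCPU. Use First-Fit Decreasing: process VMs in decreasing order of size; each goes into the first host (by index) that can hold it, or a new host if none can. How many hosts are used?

Sorted descending: 27, 26, 26, 25, 25, 24, 24, 23, 23, 23, 23, 22, 21.
host 1: place 27 vCPU, 37 vCPU left
host 1: place 26 vCPU, 11 vCPU left
host 2: place 26 vCPU, 38 vCPU left
host 2: place 25 vCPU, 13 vCPU left
host 3: place 25 vCPU, 39 vCPU left
host 3: place 24 vCPU, 15 vCPU left
host 4: place 24 vCPU, 40 vCPU left
host 4: place 23 vCPU, 17 vCPU left
host 5: place 23 vCPU, 41 vCPU left
host 5: place 23 vCPU, 18 vCPU left
host 6: place 23 vCPU, 41 vCPU left
host 6: place 22 vCPU, 19 vCPU left
host 7: place 21 vCPU, 43 vCPU left
Final hosts: [27,26] [26,25] [25,24] [24,23] [23,23] [23,22] [21].

7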